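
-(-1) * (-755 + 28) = -727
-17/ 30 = -0.57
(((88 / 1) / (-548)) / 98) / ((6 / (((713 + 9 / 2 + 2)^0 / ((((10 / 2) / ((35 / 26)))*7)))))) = -11 / 1047228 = -0.00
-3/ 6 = -0.50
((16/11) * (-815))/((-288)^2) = -815/57024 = -0.01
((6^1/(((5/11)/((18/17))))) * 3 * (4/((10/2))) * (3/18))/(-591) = -792/83725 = -0.01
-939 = -939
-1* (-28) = 28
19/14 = 1.36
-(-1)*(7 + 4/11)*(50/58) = 2025/319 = 6.35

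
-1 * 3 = -3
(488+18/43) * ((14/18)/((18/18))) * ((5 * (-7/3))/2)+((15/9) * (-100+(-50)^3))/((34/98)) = -11905093165/19737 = -603186.56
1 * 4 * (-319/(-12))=319/3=106.33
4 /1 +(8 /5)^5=45268 /3125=14.49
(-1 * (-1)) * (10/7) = 10/7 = 1.43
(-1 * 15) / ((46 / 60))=-450 / 23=-19.57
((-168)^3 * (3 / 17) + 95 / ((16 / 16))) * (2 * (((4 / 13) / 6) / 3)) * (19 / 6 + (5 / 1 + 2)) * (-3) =1735240282 / 1989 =872418.44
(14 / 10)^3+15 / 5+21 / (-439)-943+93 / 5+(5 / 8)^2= -3225115997 / 3512000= -918.31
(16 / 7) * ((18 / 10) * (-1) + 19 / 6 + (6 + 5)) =424 / 15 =28.27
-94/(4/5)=-235/2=-117.50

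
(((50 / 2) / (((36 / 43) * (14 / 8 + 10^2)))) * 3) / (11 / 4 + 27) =4300 / 145299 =0.03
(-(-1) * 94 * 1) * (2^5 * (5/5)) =3008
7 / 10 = 0.70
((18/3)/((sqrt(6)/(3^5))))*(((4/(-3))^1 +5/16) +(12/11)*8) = 329589*sqrt(6)/176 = 4587.07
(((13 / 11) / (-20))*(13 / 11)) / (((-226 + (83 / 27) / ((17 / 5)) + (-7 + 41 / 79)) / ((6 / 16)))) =18384327 / 162569966240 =0.00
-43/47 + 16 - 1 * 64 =-2299/47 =-48.91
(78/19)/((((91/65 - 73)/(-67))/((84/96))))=3.36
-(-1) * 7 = 7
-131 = -131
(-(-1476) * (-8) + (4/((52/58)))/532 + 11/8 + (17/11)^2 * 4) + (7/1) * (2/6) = -59221525843/5021016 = -11794.73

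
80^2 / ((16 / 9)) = 3600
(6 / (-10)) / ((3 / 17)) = -17 / 5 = -3.40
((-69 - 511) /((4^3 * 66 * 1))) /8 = -145 /8448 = -0.02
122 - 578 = -456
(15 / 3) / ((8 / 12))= 15 / 2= 7.50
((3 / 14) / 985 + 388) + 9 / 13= 69680909 / 179270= 388.69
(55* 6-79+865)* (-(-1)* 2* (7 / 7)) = 2232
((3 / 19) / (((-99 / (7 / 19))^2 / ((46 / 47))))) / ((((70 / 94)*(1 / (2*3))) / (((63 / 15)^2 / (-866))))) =-15778 / 44920448375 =-0.00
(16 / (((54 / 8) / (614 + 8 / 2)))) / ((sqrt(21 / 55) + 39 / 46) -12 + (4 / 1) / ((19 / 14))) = -4544656244480 / 25310131731 -10070941184*sqrt(1155) / 25310131731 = -193.08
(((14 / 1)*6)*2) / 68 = 42 / 17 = 2.47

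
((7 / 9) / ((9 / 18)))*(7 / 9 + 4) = 7.43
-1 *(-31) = 31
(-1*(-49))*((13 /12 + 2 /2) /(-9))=-1225 /108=-11.34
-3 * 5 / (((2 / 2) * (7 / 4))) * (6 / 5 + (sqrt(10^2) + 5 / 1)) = -972 / 7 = -138.86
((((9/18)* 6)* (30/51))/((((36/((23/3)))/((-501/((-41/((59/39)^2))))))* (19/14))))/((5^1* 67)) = 93593647/4048663203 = 0.02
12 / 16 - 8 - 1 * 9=-65 / 4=-16.25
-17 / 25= -0.68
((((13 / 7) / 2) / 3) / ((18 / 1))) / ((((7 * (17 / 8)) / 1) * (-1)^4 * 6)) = 13 / 67473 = 0.00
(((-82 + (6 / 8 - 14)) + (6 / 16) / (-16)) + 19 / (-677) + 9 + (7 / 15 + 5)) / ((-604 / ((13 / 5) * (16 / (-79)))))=-1365940589 / 19382239200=-0.07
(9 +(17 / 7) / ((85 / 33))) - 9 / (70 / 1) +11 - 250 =-16043 / 70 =-229.19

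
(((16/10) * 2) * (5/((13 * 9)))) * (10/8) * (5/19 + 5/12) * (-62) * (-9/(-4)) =-16.21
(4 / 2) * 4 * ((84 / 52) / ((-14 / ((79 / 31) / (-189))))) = 316 / 25389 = 0.01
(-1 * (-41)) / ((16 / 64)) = 164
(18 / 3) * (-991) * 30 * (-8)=1427040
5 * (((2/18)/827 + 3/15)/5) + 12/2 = 230738/37215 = 6.20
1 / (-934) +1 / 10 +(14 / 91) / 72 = 0.10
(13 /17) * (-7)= -91 /17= -5.35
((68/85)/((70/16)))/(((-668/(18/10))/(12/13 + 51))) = -1944/75985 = -0.03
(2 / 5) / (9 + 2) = 0.04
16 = 16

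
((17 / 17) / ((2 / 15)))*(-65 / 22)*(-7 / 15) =455 / 44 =10.34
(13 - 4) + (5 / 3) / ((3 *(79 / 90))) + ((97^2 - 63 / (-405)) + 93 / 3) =33593998 / 3555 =9449.79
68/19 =3.58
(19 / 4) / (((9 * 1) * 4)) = 19 / 144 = 0.13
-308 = -308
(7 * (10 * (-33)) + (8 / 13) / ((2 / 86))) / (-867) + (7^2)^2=2403.63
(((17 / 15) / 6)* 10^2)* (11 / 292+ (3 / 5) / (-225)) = 65161 / 98550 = 0.66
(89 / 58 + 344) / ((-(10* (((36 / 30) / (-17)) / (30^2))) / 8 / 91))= 9301028100 / 29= 320725106.90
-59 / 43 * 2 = -118 / 43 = -2.74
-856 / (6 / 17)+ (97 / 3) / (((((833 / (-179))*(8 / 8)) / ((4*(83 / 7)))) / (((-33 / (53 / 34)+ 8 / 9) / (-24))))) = -9668979487 / 3576069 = -2703.80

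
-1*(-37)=37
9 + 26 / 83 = 773 / 83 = 9.31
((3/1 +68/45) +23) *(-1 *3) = -1238/15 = -82.53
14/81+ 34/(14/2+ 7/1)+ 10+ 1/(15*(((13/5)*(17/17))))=93074/7371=12.63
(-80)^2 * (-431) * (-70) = 193088000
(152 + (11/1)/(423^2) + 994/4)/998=143322151/357142284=0.40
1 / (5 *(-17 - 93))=-1 / 550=-0.00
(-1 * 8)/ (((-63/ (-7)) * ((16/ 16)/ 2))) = -16/ 9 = -1.78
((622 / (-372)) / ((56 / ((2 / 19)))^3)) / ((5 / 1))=-311 / 140028954240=-0.00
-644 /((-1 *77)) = 8.36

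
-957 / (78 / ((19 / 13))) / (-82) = 6061 / 27716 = 0.22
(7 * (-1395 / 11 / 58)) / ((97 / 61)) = -595665 / 61886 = -9.63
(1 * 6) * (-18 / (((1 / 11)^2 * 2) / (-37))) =241758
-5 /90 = -1 /18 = -0.06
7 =7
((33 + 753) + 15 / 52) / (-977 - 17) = -5841 / 7384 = -0.79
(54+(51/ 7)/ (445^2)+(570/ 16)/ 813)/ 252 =162414076793/ 757317304800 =0.21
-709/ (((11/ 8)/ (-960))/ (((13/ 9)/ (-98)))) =-11797760/ 1617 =-7296.08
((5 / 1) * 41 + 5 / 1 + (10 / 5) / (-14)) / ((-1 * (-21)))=9.99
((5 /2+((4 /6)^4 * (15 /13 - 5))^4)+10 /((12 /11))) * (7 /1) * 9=103272887542615 /136606377609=755.99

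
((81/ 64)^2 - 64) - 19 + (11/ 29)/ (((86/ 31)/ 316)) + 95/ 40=-182943425/ 5107712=-35.82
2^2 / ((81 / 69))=92 / 27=3.41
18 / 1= 18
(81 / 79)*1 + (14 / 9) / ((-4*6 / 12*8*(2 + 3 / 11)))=139717 / 142200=0.98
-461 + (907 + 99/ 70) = 31319/ 70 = 447.41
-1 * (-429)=429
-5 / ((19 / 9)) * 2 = -90 / 19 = -4.74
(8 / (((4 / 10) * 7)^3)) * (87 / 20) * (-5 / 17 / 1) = -10875 / 23324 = -0.47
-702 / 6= -117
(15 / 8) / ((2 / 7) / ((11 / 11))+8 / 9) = 1.60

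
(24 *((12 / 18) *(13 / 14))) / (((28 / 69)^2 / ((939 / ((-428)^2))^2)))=54572357853 / 23019675209216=0.00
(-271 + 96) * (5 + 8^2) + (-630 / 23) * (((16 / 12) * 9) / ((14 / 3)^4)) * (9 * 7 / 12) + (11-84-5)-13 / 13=-109613269 / 9016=-12157.64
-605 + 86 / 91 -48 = -652.05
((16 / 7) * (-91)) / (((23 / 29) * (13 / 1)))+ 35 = 341 / 23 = 14.83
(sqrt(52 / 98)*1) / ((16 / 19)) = 19*sqrt(26) / 112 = 0.87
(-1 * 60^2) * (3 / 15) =-720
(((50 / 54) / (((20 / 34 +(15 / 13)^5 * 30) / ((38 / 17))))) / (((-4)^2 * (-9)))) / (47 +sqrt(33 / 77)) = -2320952543 / 470041316972928 +7054567 * sqrt(21) / 470041316972928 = -0.00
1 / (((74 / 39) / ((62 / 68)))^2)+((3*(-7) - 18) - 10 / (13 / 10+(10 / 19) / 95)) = -1385178703639 / 29834496528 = -46.43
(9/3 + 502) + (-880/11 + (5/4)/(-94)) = 159795/376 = 424.99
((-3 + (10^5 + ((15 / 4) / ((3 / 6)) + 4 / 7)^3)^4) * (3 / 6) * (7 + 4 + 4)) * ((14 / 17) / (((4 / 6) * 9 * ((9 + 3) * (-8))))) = -28947910783134095885599507229904965 / 26435561427566592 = -1095036731580350137.04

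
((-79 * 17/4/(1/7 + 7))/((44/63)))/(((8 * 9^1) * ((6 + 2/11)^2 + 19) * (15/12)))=-103411/7912000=-0.01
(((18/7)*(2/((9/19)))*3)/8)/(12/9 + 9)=171/434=0.39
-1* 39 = -39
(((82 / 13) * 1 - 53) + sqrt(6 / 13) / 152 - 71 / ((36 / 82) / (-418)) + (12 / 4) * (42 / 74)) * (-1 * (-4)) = sqrt(78) / 494 + 1169780636 / 4329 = 270219.62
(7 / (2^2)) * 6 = 21 / 2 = 10.50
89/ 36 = 2.47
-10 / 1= -10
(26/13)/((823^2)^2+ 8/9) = 18/4128971168177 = 0.00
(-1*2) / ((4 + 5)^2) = -2 / 81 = -0.02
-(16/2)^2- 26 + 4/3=-266/3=-88.67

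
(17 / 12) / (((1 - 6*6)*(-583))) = 17 / 244860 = 0.00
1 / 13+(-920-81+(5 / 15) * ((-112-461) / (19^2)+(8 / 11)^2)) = -1705732493 / 1703559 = -1001.28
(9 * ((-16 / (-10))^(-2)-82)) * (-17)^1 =799119 / 64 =12486.23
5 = 5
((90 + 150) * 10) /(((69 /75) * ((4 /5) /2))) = 150000 /23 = 6521.74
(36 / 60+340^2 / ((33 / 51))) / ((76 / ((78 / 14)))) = 54745041 / 4180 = 13096.90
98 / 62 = 49 / 31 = 1.58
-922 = -922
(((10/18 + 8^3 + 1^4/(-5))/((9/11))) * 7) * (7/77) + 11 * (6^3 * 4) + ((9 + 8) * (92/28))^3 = 25585076371/138915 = 184177.92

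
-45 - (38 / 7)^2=-3649 / 49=-74.47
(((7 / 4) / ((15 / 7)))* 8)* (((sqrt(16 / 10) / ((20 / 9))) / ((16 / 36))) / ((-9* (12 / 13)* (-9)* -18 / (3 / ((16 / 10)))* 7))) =-91* sqrt(10) / 172800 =-0.00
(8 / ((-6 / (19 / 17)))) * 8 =-608 / 51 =-11.92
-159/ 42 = -53/ 14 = -3.79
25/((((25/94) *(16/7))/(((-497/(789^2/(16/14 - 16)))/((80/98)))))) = 14879683/24900840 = 0.60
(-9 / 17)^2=81 / 289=0.28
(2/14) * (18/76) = 9/266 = 0.03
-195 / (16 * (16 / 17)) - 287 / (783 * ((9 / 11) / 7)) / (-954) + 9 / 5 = -47956667189 / 4302616320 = -11.15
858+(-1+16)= 873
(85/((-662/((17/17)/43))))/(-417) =0.00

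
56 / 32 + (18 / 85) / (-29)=17183 / 9860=1.74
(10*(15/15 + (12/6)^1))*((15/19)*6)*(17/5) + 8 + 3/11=102709/209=491.43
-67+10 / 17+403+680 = 17282 / 17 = 1016.59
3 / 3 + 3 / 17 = 20 / 17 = 1.18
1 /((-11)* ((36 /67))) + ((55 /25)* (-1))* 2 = -9047 /1980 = -4.57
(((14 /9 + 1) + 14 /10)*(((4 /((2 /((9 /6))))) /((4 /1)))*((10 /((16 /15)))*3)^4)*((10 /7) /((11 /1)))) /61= 76032421875 /19238912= 3952.01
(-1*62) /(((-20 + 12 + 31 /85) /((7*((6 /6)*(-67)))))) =-2471630 /649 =-3808.37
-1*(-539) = 539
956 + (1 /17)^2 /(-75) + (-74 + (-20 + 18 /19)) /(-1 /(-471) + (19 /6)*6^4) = 8953025804981 /9365312325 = 955.98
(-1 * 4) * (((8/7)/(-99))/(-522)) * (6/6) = -16/180873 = -0.00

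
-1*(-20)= 20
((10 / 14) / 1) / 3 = 5 / 21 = 0.24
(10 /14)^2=25 /49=0.51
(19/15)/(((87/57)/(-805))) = -58121/87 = -668.06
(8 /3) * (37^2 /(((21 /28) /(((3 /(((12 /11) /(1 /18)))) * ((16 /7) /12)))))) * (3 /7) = 240944 /3969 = 60.71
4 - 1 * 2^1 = 2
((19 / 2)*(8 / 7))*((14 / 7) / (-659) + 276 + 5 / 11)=152303772 / 50743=3001.47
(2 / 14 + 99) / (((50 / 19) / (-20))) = -26372 / 35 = -753.49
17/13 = 1.31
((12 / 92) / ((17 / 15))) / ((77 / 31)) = 1395 / 30107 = 0.05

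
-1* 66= -66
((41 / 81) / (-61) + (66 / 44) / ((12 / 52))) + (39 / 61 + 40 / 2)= 268109 / 9882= 27.13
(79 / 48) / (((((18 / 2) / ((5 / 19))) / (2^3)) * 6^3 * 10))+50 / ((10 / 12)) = 26593999 / 443232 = 60.00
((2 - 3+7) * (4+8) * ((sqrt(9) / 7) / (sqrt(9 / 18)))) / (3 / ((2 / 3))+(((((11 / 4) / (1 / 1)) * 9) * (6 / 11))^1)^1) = 2.42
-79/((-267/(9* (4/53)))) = 0.20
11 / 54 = 0.20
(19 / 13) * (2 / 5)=38 / 65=0.58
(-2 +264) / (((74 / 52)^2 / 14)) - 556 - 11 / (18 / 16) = 1245.45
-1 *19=-19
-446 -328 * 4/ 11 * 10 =-18026/ 11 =-1638.73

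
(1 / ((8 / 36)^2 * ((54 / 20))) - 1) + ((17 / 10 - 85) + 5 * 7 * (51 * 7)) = 62091 / 5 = 12418.20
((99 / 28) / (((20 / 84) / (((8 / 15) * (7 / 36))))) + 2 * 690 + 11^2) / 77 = 75127 / 3850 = 19.51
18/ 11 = 1.64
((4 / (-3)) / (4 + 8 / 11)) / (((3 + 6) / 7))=-77 / 351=-0.22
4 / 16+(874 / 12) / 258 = 206 / 387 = 0.53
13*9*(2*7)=1638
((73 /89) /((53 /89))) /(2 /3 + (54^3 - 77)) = 219 /25024639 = 0.00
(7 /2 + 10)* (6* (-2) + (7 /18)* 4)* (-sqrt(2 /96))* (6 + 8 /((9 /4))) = 2021* sqrt(3) /18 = 194.47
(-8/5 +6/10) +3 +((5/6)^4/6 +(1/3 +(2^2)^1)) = 49873/7776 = 6.41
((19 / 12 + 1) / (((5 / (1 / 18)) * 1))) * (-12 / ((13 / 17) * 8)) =-527 / 9360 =-0.06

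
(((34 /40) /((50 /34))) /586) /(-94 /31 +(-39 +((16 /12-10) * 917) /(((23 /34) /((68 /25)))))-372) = -36363 /1193333294840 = -0.00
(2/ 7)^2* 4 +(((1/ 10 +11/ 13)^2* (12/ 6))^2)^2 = 2648638699084881169/ 249817533306250000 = 10.60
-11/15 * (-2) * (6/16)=11/20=0.55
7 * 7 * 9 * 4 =1764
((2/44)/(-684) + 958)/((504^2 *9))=14415983/34401894912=0.00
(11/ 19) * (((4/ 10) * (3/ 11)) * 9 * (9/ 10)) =243/ 475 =0.51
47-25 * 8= -153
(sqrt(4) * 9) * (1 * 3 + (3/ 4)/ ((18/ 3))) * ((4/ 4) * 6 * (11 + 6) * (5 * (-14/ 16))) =-401625/ 16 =-25101.56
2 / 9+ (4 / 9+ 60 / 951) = 0.73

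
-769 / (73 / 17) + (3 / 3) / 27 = -352898 / 1971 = -179.05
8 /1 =8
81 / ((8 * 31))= 81 / 248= 0.33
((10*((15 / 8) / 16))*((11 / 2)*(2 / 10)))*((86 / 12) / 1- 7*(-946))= 2187625 / 256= 8545.41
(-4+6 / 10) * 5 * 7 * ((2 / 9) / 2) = -119 / 9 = -13.22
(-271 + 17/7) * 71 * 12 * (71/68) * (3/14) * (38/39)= -540193560/10829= -49883.97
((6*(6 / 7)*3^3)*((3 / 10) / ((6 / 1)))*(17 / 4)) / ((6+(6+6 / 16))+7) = 8262 / 5425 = 1.52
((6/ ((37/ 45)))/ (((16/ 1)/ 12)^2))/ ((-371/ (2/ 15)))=-81/ 54908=-0.00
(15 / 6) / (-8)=-0.31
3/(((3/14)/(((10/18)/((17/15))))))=350/51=6.86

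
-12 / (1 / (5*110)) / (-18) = 1100 / 3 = 366.67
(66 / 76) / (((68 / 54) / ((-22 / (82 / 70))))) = -343035 / 26486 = -12.95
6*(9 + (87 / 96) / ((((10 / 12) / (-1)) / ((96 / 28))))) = 1107 / 35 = 31.63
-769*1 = -769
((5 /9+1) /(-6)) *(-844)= 5908 /27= 218.81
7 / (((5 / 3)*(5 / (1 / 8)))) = 21 / 200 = 0.10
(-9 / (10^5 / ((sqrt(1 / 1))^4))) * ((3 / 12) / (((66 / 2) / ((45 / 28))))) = -0.00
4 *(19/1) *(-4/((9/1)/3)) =-304/3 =-101.33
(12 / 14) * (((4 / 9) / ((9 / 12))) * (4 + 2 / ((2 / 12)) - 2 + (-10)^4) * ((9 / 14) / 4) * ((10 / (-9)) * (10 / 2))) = -667600 / 147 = -4541.50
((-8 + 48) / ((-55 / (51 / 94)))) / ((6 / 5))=-170 / 517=-0.33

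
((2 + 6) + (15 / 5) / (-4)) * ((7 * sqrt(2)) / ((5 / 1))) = 203 * sqrt(2) / 20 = 14.35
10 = 10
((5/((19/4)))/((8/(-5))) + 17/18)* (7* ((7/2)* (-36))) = -4802/19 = -252.74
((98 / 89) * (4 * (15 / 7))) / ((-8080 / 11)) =-231 / 17978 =-0.01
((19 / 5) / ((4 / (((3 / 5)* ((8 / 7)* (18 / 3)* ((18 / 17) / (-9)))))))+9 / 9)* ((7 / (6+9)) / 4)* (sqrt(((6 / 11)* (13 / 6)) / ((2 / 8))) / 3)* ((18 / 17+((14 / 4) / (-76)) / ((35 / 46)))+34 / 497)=5503642351* sqrt(143) / 1350868365000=0.05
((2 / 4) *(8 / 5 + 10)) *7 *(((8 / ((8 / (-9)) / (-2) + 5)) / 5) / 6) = 1.99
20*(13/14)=130/7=18.57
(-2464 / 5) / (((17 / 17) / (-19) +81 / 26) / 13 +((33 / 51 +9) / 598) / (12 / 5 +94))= -1491093251648 / 713363865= -2090.23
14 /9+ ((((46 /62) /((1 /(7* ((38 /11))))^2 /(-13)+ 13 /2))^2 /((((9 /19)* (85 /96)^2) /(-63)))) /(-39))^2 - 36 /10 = -1131623966779591926341083445738209130926444 /554382814915426859578394414117952320705625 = -2.04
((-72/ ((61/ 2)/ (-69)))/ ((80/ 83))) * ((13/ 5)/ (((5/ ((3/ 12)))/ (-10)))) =-670059/ 3050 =-219.69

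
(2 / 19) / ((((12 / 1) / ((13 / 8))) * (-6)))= -13 / 5472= -0.00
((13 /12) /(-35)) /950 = -13 /399000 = -0.00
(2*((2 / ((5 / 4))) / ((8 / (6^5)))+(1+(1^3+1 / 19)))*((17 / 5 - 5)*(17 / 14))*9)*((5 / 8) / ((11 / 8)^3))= -1053540864 / 80465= -13093.16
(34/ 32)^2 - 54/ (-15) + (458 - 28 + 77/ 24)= 1681679/ 3840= 437.94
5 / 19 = 0.26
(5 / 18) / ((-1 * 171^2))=-5 / 526338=-0.00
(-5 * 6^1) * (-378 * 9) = 102060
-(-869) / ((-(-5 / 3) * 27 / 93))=26939 / 15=1795.93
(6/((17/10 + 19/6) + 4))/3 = 30/133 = 0.23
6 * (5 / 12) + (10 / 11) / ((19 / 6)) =1165 / 418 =2.79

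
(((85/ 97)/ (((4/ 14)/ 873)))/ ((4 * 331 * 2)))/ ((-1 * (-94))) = 5355/ 497824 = 0.01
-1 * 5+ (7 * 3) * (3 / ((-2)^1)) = -73 / 2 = -36.50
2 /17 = 0.12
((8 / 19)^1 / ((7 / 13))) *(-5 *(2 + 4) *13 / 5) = -8112 / 133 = -60.99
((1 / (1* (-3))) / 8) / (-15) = 1 / 360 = 0.00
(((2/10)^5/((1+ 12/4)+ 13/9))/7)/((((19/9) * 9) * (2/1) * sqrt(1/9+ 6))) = 27 * sqrt(55)/2240218750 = 0.00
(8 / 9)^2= 64 / 81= 0.79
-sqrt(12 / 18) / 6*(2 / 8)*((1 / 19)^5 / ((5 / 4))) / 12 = -sqrt(6) / 2674186920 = -0.00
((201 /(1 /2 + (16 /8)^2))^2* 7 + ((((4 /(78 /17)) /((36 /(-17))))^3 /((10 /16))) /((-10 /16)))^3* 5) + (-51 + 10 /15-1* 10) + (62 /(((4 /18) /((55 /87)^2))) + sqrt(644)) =2* sqrt(161) + 2978958337977506287284058609409828 /212525019975987845267062471875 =14042.35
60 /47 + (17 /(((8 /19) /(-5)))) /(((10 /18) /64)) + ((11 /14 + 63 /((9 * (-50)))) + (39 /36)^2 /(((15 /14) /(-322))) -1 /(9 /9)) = -20970797147 /888300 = -23607.79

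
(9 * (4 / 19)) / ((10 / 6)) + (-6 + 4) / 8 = 337 / 380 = 0.89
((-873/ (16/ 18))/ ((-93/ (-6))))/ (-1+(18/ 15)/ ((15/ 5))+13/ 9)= -353565/ 4712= -75.04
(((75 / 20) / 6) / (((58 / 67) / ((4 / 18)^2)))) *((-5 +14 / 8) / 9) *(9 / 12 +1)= -30485 / 1353024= -0.02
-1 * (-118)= 118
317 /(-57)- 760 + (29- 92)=-47228 /57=-828.56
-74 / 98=-37 / 49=-0.76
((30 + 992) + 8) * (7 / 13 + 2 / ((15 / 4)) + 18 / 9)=3163.95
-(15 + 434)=-449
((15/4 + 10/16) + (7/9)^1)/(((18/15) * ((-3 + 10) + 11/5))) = 9275/19872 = 0.47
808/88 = 101/11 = 9.18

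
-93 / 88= -1.06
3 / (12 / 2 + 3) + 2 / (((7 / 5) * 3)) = 0.81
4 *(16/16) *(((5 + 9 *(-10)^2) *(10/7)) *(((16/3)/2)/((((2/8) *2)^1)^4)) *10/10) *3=4633600/7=661942.86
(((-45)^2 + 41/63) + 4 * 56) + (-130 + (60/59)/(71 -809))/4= 337887077/152397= 2217.15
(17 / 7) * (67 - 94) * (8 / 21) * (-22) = 26928 / 49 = 549.55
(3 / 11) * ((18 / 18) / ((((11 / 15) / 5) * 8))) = 225 / 968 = 0.23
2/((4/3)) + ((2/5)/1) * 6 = 39/10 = 3.90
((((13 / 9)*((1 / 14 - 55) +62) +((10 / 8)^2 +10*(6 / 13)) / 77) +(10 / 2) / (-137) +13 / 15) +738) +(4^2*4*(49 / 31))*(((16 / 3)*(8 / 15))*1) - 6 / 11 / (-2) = 3174595152959 / 3060897840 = 1037.15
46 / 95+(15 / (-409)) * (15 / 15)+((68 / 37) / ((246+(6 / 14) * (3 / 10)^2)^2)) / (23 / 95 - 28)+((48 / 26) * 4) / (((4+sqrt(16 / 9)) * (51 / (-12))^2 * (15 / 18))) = 0.54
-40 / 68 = -10 / 17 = -0.59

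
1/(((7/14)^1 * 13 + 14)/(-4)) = -8/41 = -0.20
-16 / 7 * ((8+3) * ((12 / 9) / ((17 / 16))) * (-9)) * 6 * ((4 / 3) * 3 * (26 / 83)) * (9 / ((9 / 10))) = 21348.80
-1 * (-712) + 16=728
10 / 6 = 5 / 3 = 1.67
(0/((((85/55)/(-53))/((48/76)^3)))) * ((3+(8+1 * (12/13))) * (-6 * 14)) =0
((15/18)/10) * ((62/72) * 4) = 0.29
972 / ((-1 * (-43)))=972 / 43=22.60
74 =74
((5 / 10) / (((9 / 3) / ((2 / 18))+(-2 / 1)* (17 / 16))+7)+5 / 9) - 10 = -7213 / 765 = -9.43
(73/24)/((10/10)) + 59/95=8351/2280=3.66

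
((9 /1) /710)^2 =81 /504100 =0.00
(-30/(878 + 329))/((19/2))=-60/22933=-0.00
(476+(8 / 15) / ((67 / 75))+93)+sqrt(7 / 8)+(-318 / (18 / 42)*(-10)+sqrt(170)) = sqrt(14) / 4+sqrt(170)+535303 / 67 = 8003.57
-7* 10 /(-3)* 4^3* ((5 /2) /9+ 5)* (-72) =-1702400 /3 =-567466.67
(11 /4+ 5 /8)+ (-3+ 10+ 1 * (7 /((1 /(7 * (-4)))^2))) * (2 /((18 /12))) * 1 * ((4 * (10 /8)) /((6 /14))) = 6154643 /72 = 85481.15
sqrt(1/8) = sqrt(2)/4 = 0.35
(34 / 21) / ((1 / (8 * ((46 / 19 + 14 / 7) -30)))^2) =171320832 / 2527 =67796.13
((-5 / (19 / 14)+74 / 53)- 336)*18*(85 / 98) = -260601840 / 49343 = -5281.43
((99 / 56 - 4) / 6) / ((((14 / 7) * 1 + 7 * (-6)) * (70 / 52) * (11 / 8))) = 65 / 12936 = 0.01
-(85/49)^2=-7225/2401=-3.01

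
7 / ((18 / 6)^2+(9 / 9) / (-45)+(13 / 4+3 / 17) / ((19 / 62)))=29070 / 83717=0.35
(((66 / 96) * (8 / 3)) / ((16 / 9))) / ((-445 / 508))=-4191 / 3560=-1.18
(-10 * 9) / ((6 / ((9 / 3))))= -45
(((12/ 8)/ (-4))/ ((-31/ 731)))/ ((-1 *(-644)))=2193/ 159712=0.01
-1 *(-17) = 17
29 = 29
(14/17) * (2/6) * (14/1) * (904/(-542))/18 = -44296/124389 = -0.36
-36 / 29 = -1.24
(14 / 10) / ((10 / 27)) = 189 / 50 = 3.78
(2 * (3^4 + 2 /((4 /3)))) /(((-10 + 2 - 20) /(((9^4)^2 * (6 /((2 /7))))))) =-21308126895 /4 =-5327031723.75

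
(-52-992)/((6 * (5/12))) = -2088/5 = -417.60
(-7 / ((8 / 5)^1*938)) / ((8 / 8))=-5 / 1072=-0.00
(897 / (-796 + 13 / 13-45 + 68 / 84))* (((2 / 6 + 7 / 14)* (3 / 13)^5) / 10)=-117369 / 2013322012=-0.00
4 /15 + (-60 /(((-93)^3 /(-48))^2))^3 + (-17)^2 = 19900783584730793986194325843621139 /68797362012206017467832439268015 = 289.27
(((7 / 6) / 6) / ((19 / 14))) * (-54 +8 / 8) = -2597 / 342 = -7.59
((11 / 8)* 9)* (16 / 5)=198 / 5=39.60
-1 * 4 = -4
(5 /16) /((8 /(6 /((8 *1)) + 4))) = 95 /512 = 0.19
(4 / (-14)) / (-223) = 2 / 1561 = 0.00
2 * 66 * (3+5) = 1056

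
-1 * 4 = -4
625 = 625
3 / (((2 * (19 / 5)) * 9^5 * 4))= 5 / 2991816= 0.00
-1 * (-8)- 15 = -7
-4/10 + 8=38/5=7.60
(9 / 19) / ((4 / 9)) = 81 / 76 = 1.07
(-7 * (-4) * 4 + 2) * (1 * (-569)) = -64866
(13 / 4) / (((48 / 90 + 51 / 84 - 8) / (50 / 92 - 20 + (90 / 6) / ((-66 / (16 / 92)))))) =13465725 / 1457786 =9.24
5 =5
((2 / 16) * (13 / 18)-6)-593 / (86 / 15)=-109.34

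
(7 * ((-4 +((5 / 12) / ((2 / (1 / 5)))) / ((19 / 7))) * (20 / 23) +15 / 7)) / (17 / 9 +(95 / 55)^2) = -382965 / 201628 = -1.90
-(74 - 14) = -60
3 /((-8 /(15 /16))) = -45 /128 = -0.35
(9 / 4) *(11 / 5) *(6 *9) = 2673 / 10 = 267.30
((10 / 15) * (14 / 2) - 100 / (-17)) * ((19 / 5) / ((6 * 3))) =5111 / 2295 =2.23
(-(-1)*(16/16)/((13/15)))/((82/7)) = 105/1066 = 0.10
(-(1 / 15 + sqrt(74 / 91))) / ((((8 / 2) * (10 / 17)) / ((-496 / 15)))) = 1054 / 1125 + 1054 * sqrt(6734) / 6825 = 13.61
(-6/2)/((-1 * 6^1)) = 1/2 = 0.50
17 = 17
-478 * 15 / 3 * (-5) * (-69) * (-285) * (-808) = -189877374000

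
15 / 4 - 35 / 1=-125 / 4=-31.25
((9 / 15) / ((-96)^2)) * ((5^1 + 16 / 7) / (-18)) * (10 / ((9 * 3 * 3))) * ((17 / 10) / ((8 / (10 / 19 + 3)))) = -0.00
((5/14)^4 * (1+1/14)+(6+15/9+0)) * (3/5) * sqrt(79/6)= 12398077 * sqrt(474)/16134720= 16.73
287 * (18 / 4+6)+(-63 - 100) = 5701 / 2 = 2850.50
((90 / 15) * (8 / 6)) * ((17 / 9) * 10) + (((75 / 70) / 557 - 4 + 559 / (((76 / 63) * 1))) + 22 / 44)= 1629471311 / 2666916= 610.99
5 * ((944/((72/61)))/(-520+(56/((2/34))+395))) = 35990/7443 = 4.84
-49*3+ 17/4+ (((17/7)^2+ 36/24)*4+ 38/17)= -369595/3332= -110.92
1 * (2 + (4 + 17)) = 23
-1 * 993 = -993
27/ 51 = 9/ 17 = 0.53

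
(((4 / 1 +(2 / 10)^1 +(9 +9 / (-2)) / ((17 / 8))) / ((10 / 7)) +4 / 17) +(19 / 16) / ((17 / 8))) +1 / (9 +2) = 24812 / 4675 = 5.31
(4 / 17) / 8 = 1 / 34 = 0.03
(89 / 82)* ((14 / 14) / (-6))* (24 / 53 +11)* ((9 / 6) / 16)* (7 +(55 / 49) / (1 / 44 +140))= -114293381789 / 83968614016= -1.36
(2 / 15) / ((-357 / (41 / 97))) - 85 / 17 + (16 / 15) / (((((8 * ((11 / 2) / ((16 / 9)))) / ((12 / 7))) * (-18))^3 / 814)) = -20206947174685 / 4041221856903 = -5.00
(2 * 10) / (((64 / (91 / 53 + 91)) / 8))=12285 / 53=231.79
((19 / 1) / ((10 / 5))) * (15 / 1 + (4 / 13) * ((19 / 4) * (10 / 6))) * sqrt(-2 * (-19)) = 6460 * sqrt(38) / 39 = 1021.08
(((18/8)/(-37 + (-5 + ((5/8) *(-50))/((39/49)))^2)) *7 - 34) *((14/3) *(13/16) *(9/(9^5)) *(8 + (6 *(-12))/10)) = -14469808717/920743046019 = -0.02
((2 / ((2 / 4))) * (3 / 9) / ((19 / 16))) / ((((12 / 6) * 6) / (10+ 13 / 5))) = 112 / 95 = 1.18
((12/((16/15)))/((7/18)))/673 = 0.04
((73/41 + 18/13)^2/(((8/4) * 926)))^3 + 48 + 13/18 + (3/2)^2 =66813201098161064259905908361/1310776693223575939442347968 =50.97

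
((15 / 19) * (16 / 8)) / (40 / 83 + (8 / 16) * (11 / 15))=74700 / 40147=1.86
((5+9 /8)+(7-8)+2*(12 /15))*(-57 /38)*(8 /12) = -269 /40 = -6.72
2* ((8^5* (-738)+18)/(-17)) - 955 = 48349297/17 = 2844076.29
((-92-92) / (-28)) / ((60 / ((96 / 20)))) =92 / 175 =0.53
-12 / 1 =-12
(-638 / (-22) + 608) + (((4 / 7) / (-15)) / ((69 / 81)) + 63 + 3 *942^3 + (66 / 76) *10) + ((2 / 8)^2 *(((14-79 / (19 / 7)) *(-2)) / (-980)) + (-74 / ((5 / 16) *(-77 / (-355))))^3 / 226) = 9024597256898613652323 / 3607048971680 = 2501933665.93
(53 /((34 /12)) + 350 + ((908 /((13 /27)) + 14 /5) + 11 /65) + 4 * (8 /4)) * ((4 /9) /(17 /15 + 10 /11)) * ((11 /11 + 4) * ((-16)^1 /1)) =-2937323840 /74477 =-39439.34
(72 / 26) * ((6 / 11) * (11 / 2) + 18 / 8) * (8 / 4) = 378 / 13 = 29.08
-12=-12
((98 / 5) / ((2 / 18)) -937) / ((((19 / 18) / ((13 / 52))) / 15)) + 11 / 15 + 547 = -1228007 / 570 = -2154.40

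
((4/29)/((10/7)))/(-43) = -14/6235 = -0.00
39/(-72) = -13/24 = -0.54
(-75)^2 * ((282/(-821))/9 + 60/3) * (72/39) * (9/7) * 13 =3464804.25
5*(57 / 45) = 6.33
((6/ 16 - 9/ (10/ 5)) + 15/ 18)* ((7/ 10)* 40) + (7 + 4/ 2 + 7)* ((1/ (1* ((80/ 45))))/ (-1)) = -607/ 6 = -101.17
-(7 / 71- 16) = 1129 / 71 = 15.90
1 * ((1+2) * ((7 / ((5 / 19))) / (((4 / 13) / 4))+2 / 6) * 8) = 41536 / 5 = 8307.20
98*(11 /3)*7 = 7546 /3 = 2515.33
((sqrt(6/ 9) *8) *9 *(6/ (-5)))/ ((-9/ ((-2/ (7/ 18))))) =-40.31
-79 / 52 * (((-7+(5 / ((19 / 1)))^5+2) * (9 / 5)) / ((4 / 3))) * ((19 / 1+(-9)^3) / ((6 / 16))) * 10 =-6248220149700 / 32189287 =-194108.68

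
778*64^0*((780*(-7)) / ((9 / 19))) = -26903240 / 3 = -8967746.67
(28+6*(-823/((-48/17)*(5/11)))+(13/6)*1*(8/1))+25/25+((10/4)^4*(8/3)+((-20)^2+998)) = 215841/40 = 5396.02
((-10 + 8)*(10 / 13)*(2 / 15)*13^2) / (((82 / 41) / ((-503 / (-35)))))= -26156 / 105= -249.10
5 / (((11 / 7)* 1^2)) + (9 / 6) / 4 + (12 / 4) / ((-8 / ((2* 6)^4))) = -683975 / 88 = -7772.44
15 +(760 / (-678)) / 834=2120255 / 141363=15.00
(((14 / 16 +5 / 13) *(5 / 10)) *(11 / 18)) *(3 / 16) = 1441 / 19968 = 0.07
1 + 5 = 6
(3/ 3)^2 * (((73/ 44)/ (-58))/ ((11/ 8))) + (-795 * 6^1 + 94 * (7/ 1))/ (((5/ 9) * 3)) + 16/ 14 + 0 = -2466.08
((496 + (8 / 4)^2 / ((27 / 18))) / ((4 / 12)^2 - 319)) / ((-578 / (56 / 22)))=24 / 3485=0.01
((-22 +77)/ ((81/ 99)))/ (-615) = -121/ 1107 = -0.11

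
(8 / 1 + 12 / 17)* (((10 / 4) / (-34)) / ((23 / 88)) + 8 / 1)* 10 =4466640 / 6647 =671.98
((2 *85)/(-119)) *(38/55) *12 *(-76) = 69312/77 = 900.16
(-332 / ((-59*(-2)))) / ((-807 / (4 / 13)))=664 / 618969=0.00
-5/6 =-0.83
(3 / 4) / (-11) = -3 / 44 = -0.07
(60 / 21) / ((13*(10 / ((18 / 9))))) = 4 / 91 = 0.04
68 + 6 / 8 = 275 / 4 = 68.75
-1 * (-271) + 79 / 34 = 9293 / 34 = 273.32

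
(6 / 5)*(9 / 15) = 0.72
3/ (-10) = -3/ 10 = -0.30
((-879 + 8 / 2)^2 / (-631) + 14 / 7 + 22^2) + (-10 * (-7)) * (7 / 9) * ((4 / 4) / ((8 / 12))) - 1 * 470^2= -419385982 / 1893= -221545.69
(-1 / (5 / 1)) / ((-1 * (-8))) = -1 / 40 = -0.02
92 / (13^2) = 92 / 169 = 0.54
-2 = -2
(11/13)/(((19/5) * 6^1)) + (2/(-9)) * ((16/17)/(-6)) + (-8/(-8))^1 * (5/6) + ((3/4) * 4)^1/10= 1366489/1133730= 1.21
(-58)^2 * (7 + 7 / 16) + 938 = 103831 / 4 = 25957.75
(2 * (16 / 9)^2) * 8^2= 32768 / 81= 404.54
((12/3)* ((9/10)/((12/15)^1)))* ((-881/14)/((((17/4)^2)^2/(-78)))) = 39581568/584647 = 67.70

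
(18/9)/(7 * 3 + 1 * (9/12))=8/87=0.09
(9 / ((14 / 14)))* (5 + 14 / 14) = 54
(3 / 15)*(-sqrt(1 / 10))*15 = -3*sqrt(10) / 10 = -0.95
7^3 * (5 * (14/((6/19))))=228095/3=76031.67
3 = 3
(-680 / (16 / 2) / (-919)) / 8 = 85 / 7352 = 0.01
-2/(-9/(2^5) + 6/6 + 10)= -64/343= -0.19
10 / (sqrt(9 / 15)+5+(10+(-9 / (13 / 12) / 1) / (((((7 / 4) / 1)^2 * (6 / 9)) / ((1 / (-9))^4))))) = 998302625775 / 1493398649209 -13311252045 * sqrt(15) / 1493398649209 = 0.63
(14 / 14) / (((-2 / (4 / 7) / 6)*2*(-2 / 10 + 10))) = -30 / 343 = -0.09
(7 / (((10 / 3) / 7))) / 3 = 49 / 10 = 4.90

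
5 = 5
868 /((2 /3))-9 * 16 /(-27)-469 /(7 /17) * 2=-2912 /3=-970.67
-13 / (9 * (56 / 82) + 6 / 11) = -1.94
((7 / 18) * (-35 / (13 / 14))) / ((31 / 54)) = -25.53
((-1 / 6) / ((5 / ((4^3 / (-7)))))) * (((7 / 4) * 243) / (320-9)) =648 / 1555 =0.42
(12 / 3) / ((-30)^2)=1 / 225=0.00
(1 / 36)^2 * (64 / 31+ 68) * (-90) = -905 / 186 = -4.87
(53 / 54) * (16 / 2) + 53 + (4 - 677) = -16528 / 27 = -612.15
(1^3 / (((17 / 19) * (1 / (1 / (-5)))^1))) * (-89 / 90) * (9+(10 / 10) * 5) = 3.09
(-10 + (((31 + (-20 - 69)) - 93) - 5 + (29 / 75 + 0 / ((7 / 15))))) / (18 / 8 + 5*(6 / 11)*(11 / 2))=-49684 / 5175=-9.60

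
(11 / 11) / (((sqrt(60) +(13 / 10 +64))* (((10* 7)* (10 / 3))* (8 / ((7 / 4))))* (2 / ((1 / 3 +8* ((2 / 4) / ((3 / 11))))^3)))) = 1322325 / 53812352 - 10125* sqrt(15) / 13453088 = 0.02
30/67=0.45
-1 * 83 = -83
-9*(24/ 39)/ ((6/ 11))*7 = -924/ 13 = -71.08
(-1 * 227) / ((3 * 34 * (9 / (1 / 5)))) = -227 / 4590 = -0.05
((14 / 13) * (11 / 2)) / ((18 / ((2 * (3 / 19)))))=0.10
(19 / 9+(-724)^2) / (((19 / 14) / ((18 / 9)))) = 772473.01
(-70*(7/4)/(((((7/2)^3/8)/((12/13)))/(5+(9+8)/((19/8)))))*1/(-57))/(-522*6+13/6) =-126720/88129847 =-0.00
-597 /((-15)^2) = -199 /75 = -2.65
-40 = -40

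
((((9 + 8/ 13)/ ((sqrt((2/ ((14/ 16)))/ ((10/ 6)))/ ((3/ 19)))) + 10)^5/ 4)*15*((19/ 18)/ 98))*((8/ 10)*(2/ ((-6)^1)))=-55717577946565625/ 44232629995008 -6155879167148828125*sqrt(105)/ 87403676870135808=-1981.35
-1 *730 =-730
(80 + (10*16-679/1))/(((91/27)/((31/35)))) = -367443/3185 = -115.37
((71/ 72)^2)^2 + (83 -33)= 1369104481/ 26873856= 50.95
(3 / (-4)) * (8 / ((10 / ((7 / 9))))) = -7 / 15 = -0.47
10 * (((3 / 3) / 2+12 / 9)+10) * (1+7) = 946.67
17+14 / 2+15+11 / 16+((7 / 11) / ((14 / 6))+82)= 121.96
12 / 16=3 / 4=0.75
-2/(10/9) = -1.80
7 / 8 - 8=-57 / 8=-7.12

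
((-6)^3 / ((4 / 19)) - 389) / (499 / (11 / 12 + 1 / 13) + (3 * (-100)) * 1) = -219325 / 31344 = -7.00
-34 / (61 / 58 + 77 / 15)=-29580 / 5381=-5.50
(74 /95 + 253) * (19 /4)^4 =165363631 /1280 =129190.34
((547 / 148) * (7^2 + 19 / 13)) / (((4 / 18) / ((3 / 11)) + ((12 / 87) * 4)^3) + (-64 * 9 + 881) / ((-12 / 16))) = -29536493562 / 64248148835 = -0.46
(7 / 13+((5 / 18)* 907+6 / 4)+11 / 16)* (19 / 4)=9058117 / 7488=1209.68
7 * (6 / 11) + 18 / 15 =276 / 55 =5.02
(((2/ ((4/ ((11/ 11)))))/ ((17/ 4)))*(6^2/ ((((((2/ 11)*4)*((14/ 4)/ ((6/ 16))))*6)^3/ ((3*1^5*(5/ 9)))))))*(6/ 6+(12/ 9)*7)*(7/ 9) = 206305/ 245661696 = 0.00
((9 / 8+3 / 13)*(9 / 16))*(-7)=-8883 / 1664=-5.34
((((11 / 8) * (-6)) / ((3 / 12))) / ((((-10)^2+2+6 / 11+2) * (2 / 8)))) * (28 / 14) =-1452 / 575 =-2.53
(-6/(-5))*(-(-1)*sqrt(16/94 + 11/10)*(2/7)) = 6*sqrt(280590)/8225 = 0.39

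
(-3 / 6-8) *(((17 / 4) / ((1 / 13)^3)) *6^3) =-17143191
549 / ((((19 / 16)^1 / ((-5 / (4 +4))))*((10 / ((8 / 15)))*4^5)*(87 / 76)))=-61 / 4640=-0.01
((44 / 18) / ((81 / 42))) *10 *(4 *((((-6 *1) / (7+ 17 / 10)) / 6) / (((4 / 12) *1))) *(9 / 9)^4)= -123200 / 7047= -17.48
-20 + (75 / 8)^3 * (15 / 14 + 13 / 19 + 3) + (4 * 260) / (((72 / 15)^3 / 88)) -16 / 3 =17359025297 / 3677184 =4720.74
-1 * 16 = -16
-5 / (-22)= 5 / 22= 0.23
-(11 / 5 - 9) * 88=2992 / 5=598.40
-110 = -110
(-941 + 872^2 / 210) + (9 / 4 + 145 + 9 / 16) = 4750517 / 1680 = 2827.69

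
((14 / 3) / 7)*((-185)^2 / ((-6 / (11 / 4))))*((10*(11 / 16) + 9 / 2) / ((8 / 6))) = -34259225 / 384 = -89216.73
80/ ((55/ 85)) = 1360/ 11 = 123.64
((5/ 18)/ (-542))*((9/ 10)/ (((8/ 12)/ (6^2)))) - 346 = -375091/ 1084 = -346.02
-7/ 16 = -0.44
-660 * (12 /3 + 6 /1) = -6600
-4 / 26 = -0.15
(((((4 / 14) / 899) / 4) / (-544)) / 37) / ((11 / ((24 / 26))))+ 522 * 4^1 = 18910146423165 / 9056583536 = 2088.00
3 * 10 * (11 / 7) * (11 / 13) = 3630 / 91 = 39.89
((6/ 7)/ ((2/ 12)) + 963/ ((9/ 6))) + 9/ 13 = 58953/ 91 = 647.84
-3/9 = -1/3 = -0.33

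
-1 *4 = -4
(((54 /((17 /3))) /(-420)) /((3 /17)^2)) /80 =-51 /5600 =-0.01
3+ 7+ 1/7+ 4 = 99/7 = 14.14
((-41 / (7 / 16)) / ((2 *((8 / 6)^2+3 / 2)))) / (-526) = 2952 / 108619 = 0.03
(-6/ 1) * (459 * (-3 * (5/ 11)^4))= 5163750/ 14641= 352.69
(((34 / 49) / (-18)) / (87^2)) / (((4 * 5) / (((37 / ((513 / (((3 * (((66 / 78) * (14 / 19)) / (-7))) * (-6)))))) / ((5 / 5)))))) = -6919 / 234973511955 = -0.00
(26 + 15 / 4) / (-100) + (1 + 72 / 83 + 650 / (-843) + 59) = 1673628089 / 27987600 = 59.80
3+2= 5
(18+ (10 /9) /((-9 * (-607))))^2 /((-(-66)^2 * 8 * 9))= -202286498 /195808905009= -0.00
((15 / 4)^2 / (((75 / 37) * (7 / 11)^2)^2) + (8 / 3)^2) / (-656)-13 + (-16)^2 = 1377617131439 / 5670201600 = 242.96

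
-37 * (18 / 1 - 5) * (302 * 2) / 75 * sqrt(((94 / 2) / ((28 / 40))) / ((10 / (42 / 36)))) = -145262 * sqrt(282) / 225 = -10841.62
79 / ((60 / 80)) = 316 / 3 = 105.33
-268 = -268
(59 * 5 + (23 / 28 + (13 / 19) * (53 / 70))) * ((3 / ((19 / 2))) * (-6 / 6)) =-337827 / 3610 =-93.58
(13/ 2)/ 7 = 13/ 14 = 0.93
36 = 36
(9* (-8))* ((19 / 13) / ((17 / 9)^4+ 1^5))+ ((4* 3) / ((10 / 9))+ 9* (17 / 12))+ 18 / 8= 53095137 / 2927665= 18.14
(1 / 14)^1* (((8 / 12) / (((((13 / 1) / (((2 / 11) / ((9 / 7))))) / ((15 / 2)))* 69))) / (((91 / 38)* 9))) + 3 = 218189161 / 72729657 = 3.00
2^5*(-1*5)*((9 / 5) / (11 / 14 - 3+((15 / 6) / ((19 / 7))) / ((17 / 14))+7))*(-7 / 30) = 506464 / 41785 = 12.12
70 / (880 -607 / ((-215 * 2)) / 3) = 90300 / 1135807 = 0.08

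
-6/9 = -2/3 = -0.67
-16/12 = -4/3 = -1.33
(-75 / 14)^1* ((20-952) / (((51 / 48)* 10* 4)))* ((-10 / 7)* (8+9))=-139800 / 49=-2853.06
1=1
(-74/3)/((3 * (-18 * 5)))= 37/405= 0.09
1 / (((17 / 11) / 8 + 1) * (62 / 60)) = 176 / 217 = 0.81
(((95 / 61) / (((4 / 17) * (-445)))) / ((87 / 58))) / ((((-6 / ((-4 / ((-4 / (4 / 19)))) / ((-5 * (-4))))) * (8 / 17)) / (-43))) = -12427 / 7817760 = -0.00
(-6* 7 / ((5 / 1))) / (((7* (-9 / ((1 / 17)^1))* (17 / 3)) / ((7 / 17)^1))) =14 / 24565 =0.00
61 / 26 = 2.35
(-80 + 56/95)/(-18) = 3772/855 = 4.41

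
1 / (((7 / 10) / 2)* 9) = 20 / 63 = 0.32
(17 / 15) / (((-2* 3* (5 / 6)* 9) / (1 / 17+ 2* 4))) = -137 / 675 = -0.20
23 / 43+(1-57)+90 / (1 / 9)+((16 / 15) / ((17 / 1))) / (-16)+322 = 11804162 / 10965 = 1076.53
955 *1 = 955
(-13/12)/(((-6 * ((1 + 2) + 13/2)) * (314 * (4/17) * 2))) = 221/1718208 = 0.00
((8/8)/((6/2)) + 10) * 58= 1798/3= 599.33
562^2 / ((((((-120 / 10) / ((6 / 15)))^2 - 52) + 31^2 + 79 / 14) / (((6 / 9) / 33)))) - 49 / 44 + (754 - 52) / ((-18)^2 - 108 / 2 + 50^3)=303495391097 / 126026380260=2.41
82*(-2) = -164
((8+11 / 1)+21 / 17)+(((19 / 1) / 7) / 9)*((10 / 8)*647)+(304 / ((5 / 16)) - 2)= 26452501 / 21420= 1234.94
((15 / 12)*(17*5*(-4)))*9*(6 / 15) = -1530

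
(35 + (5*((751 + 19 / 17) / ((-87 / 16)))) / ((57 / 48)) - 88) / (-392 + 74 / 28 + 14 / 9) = 749928186 / 457699721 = 1.64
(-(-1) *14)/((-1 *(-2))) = 7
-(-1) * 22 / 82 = 11 / 41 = 0.27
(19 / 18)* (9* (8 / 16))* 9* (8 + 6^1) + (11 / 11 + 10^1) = 1219 / 2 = 609.50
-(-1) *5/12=5/12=0.42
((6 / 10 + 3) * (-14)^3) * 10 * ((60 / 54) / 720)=-152.44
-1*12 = -12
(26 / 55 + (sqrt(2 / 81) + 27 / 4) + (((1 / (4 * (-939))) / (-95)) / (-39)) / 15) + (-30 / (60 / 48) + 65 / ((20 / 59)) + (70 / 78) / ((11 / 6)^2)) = sqrt(2) / 9 + 4426118204369 / 25257503700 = 175.40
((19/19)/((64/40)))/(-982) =-5/7856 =-0.00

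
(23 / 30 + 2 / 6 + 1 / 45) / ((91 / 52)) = 202 / 315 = 0.64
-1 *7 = -7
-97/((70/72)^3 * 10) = -10.56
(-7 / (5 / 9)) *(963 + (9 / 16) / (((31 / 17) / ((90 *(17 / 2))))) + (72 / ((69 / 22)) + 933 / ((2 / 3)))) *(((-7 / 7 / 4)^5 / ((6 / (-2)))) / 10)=-628011783 / 584089600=-1.08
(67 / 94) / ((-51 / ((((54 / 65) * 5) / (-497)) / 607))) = 603 / 3133539773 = 0.00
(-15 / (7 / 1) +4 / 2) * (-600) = 600 / 7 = 85.71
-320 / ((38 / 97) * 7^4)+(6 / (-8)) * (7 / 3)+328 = 59470715 / 182476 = 325.91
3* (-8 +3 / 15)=-117 / 5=-23.40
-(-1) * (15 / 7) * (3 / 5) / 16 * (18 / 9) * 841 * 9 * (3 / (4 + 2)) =68121 / 112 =608.22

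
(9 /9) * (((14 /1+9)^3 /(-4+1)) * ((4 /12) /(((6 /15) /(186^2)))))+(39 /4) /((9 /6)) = -233849727 /2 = -116924863.50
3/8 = 0.38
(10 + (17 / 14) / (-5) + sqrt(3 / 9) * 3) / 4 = sqrt(3) / 4 + 683 / 280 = 2.87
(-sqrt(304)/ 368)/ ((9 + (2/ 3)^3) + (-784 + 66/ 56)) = 189 * sqrt(19)/ 13450055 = 0.00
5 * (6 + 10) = 80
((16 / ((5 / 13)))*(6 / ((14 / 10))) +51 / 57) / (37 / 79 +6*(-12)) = -1882649 / 751583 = -2.50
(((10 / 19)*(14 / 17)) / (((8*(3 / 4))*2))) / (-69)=-35 / 66861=-0.00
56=56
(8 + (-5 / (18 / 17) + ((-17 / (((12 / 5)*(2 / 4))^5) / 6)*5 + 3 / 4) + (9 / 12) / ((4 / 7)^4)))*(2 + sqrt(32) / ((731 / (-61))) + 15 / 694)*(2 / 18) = 0.92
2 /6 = 1 /3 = 0.33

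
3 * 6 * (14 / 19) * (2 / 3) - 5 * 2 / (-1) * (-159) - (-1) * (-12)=-30270 / 19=-1593.16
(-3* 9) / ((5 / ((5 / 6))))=-9 / 2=-4.50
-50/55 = -0.91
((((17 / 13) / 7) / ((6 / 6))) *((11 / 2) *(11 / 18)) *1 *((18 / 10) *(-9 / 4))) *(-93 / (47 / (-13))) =-1721709 / 26320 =-65.41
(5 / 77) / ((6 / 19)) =0.21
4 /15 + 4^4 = 3844 /15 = 256.27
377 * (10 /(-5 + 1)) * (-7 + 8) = -1885 /2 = -942.50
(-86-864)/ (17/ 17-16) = 190/ 3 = 63.33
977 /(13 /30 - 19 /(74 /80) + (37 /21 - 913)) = -7591290 /7236553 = -1.05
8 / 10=4 / 5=0.80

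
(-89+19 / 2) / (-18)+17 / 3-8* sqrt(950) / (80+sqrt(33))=-3200* sqrt(38) / 6367+40* sqrt(1254) / 6367+121 / 12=7.21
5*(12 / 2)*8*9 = 2160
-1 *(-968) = 968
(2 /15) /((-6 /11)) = -11 /45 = -0.24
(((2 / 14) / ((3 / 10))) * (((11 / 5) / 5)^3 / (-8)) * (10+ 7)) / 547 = -22627 / 143587500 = -0.00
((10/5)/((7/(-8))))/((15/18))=-96/35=-2.74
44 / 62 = 22 / 31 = 0.71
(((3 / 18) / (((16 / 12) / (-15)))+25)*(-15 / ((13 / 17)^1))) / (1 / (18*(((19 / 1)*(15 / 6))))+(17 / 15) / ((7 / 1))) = -2781.59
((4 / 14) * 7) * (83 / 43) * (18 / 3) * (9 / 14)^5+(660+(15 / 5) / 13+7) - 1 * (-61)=54925624549 / 75160904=730.77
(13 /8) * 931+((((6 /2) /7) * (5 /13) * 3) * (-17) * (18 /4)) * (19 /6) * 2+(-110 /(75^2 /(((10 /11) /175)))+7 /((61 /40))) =45601046107 /35685000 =1277.88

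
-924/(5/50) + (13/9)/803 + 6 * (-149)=-73238405/7227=-10134.00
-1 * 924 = -924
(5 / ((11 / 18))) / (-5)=-18 / 11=-1.64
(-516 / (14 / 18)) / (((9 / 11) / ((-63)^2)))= -3218292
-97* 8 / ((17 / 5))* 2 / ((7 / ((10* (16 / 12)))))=-310400 / 357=-869.47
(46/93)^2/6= 1058/25947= 0.04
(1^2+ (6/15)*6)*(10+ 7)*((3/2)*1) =867/10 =86.70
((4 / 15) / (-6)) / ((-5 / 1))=2 / 225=0.01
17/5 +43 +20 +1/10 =133/2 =66.50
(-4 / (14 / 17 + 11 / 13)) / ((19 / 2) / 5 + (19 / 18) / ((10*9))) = -159120 / 126977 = -1.25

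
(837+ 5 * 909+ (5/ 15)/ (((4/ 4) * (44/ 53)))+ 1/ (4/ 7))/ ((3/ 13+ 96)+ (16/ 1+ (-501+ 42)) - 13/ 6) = -4619602/ 299387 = -15.43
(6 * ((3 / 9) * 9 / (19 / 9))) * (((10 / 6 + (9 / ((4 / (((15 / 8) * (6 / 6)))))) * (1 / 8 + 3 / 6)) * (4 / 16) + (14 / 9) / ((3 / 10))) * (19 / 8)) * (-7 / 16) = -3635205 / 65536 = -55.47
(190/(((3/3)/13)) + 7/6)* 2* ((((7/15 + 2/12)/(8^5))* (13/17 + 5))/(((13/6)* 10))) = 13803937/543129600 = 0.03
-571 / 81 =-7.05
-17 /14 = -1.21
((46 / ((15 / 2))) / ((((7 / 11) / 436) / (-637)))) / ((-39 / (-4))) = -12354496 / 45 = -274544.36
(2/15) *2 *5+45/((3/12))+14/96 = 8711/48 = 181.48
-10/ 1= -10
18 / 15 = 6 / 5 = 1.20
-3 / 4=-0.75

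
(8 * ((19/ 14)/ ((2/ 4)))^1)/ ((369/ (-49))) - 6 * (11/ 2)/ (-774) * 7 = -82033/ 31734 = -2.59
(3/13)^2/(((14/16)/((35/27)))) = 40/507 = 0.08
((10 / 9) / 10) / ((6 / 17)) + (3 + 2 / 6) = 197 / 54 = 3.65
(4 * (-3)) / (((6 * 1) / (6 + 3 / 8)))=-51 / 4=-12.75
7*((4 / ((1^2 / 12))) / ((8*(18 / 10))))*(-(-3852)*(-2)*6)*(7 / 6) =-1258320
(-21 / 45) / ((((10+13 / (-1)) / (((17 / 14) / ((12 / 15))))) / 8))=17 / 9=1.89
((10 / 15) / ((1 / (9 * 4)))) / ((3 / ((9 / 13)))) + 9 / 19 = 1485 / 247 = 6.01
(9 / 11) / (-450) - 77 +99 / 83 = -3460683 / 45650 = -75.81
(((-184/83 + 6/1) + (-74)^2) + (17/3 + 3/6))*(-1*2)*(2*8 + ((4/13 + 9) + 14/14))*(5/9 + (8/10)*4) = -1349609482/1245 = -1084023.68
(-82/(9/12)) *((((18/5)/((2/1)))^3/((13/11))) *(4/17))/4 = -876744/27625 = -31.74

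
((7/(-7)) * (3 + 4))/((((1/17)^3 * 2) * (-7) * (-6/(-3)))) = 4913/4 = 1228.25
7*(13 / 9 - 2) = -35 / 9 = -3.89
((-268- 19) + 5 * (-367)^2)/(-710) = -336579/355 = -948.11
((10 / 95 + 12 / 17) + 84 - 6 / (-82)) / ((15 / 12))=4496492 / 66215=67.91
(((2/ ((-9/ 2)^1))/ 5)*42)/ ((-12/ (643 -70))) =2674/ 15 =178.27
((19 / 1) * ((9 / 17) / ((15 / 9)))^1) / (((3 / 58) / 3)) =29754 / 85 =350.05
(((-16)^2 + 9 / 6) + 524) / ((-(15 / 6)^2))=-3126 / 25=-125.04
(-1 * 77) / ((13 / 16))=-1232 / 13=-94.77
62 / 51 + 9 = 521 / 51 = 10.22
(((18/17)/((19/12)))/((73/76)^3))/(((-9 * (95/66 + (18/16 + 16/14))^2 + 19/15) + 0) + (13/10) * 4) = -28404922613760/4412623064120287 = -0.01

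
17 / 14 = 1.21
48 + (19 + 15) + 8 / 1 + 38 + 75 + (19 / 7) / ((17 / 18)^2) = 416825 / 2023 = 206.04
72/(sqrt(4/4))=72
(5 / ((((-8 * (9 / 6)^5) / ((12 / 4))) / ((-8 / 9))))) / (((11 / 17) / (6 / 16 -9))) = -7820 / 2673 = -2.93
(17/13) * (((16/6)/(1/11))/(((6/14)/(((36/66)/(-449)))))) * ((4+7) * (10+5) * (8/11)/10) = -7616/5837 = -1.30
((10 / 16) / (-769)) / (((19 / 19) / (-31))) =155 / 6152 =0.03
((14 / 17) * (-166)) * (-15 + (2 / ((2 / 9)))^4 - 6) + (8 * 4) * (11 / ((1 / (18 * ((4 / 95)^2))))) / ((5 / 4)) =-685846176432 / 767125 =-894047.48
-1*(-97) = 97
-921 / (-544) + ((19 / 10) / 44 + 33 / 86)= 2727401 / 1286560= 2.12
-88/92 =-22/23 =-0.96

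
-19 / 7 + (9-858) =-5962 / 7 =-851.71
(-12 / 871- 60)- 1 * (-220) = 139348 / 871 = 159.99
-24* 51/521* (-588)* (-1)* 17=-12235104/521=-23483.88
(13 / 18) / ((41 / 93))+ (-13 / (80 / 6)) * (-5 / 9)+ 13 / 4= 1781 / 328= 5.43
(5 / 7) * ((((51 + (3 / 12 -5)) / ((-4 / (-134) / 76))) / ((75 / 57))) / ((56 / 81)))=72488439 / 784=92459.74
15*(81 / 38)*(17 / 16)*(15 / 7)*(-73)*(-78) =882071775 / 2128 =414507.41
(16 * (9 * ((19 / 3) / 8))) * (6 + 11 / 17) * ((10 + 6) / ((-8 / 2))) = -51528 / 17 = -3031.06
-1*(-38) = 38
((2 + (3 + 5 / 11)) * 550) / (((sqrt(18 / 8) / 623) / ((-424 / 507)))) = -528304000 / 507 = -1042019.72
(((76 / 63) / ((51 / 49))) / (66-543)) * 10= -5320 / 218943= -0.02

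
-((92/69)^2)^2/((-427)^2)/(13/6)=-512/63997479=-0.00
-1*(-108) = 108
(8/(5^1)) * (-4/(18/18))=-32/5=-6.40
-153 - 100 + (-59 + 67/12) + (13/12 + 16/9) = -2732/9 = -303.56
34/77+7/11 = 83/77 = 1.08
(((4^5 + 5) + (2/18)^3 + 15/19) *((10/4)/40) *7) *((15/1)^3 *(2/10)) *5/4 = 12480678875/32832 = 380137.64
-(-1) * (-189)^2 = 35721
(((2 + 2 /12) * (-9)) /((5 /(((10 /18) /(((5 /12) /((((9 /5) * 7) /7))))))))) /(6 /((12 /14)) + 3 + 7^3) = -0.03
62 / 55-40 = -38.87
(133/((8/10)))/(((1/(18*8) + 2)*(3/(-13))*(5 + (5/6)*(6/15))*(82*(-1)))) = 77805/94792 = 0.82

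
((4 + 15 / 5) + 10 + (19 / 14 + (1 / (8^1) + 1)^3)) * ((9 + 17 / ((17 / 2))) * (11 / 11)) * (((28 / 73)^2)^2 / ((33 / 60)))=243169850 / 28398241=8.56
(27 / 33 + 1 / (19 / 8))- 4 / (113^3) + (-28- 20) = -14101433217 / 301565473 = -46.76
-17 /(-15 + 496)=-17 /481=-0.04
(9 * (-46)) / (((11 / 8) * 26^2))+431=800401 / 1859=430.55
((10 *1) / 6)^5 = 3125 / 243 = 12.86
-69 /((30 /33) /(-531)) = 403029 /10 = 40302.90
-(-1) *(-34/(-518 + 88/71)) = 1207/18345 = 0.07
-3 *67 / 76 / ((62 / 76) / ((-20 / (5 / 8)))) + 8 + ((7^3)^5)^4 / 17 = 15748677682928324324987834127218711554945470269974919 / 527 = 29883638867036668548364010000000000000000000000000.00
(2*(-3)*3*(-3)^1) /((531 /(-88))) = -528 /59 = -8.95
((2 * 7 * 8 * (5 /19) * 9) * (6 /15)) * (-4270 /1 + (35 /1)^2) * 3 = -18416160 /19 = -969271.58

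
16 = 16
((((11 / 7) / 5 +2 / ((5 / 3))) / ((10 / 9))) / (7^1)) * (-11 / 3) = -1749 / 2450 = -0.71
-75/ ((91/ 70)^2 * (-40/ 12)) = 2250/ 169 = 13.31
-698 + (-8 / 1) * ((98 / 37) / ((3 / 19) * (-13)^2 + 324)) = -172093534 / 246531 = -698.06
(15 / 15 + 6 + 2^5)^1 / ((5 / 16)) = 624 / 5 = 124.80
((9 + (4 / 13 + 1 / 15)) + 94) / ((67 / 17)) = 342686 / 13065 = 26.23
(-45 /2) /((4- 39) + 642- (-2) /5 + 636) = -225 /12434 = -0.02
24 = 24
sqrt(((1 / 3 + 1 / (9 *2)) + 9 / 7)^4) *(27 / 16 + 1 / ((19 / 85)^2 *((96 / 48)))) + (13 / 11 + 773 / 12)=99248889889 / 1008697536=98.39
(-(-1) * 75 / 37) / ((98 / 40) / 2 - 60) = -3000 / 86987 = -0.03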